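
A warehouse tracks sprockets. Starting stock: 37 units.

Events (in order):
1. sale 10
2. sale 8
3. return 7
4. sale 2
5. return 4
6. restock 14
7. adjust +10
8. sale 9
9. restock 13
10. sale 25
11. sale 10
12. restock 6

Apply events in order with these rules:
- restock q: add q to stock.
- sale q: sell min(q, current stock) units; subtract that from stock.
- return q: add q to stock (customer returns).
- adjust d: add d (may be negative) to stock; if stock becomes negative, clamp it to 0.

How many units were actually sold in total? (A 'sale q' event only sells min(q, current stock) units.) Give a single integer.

Answer: 64

Derivation:
Processing events:
Start: stock = 37
  Event 1 (sale 10): sell min(10,37)=10. stock: 37 - 10 = 27. total_sold = 10
  Event 2 (sale 8): sell min(8,27)=8. stock: 27 - 8 = 19. total_sold = 18
  Event 3 (return 7): 19 + 7 = 26
  Event 4 (sale 2): sell min(2,26)=2. stock: 26 - 2 = 24. total_sold = 20
  Event 5 (return 4): 24 + 4 = 28
  Event 6 (restock 14): 28 + 14 = 42
  Event 7 (adjust +10): 42 + 10 = 52
  Event 8 (sale 9): sell min(9,52)=9. stock: 52 - 9 = 43. total_sold = 29
  Event 9 (restock 13): 43 + 13 = 56
  Event 10 (sale 25): sell min(25,56)=25. stock: 56 - 25 = 31. total_sold = 54
  Event 11 (sale 10): sell min(10,31)=10. stock: 31 - 10 = 21. total_sold = 64
  Event 12 (restock 6): 21 + 6 = 27
Final: stock = 27, total_sold = 64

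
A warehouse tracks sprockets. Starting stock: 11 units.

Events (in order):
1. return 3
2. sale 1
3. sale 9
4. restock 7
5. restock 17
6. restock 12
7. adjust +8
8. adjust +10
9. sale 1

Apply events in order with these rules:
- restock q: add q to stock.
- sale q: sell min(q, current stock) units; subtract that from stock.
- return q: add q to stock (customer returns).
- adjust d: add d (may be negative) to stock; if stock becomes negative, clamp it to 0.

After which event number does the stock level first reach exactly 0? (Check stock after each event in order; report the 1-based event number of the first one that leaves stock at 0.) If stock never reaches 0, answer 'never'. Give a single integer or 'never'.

Answer: never

Derivation:
Processing events:
Start: stock = 11
  Event 1 (return 3): 11 + 3 = 14
  Event 2 (sale 1): sell min(1,14)=1. stock: 14 - 1 = 13. total_sold = 1
  Event 3 (sale 9): sell min(9,13)=9. stock: 13 - 9 = 4. total_sold = 10
  Event 4 (restock 7): 4 + 7 = 11
  Event 5 (restock 17): 11 + 17 = 28
  Event 6 (restock 12): 28 + 12 = 40
  Event 7 (adjust +8): 40 + 8 = 48
  Event 8 (adjust +10): 48 + 10 = 58
  Event 9 (sale 1): sell min(1,58)=1. stock: 58 - 1 = 57. total_sold = 11
Final: stock = 57, total_sold = 11

Stock never reaches 0.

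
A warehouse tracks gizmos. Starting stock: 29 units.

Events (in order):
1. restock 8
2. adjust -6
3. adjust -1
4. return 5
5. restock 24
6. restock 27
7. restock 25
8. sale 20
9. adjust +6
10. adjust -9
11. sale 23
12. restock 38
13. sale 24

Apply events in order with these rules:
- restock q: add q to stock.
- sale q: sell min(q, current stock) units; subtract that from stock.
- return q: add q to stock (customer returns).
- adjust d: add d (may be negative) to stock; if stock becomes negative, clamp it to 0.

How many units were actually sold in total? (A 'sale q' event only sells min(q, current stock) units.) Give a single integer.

Answer: 67

Derivation:
Processing events:
Start: stock = 29
  Event 1 (restock 8): 29 + 8 = 37
  Event 2 (adjust -6): 37 + -6 = 31
  Event 3 (adjust -1): 31 + -1 = 30
  Event 4 (return 5): 30 + 5 = 35
  Event 5 (restock 24): 35 + 24 = 59
  Event 6 (restock 27): 59 + 27 = 86
  Event 7 (restock 25): 86 + 25 = 111
  Event 8 (sale 20): sell min(20,111)=20. stock: 111 - 20 = 91. total_sold = 20
  Event 9 (adjust +6): 91 + 6 = 97
  Event 10 (adjust -9): 97 + -9 = 88
  Event 11 (sale 23): sell min(23,88)=23. stock: 88 - 23 = 65. total_sold = 43
  Event 12 (restock 38): 65 + 38 = 103
  Event 13 (sale 24): sell min(24,103)=24. stock: 103 - 24 = 79. total_sold = 67
Final: stock = 79, total_sold = 67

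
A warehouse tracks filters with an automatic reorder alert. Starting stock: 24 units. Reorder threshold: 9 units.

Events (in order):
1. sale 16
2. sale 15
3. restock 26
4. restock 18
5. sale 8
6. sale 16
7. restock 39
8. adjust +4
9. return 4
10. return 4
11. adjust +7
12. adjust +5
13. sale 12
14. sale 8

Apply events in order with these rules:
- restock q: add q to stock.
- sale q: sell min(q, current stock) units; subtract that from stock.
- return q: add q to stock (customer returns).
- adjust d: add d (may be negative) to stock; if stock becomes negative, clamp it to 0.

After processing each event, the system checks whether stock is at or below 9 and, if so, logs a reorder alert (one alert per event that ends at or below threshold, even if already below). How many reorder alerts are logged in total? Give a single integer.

Answer: 2

Derivation:
Processing events:
Start: stock = 24
  Event 1 (sale 16): sell min(16,24)=16. stock: 24 - 16 = 8. total_sold = 16
  Event 2 (sale 15): sell min(15,8)=8. stock: 8 - 8 = 0. total_sold = 24
  Event 3 (restock 26): 0 + 26 = 26
  Event 4 (restock 18): 26 + 18 = 44
  Event 5 (sale 8): sell min(8,44)=8. stock: 44 - 8 = 36. total_sold = 32
  Event 6 (sale 16): sell min(16,36)=16. stock: 36 - 16 = 20. total_sold = 48
  Event 7 (restock 39): 20 + 39 = 59
  Event 8 (adjust +4): 59 + 4 = 63
  Event 9 (return 4): 63 + 4 = 67
  Event 10 (return 4): 67 + 4 = 71
  Event 11 (adjust +7): 71 + 7 = 78
  Event 12 (adjust +5): 78 + 5 = 83
  Event 13 (sale 12): sell min(12,83)=12. stock: 83 - 12 = 71. total_sold = 60
  Event 14 (sale 8): sell min(8,71)=8. stock: 71 - 8 = 63. total_sold = 68
Final: stock = 63, total_sold = 68

Checking against threshold 9:
  After event 1: stock=8 <= 9 -> ALERT
  After event 2: stock=0 <= 9 -> ALERT
  After event 3: stock=26 > 9
  After event 4: stock=44 > 9
  After event 5: stock=36 > 9
  After event 6: stock=20 > 9
  After event 7: stock=59 > 9
  After event 8: stock=63 > 9
  After event 9: stock=67 > 9
  After event 10: stock=71 > 9
  After event 11: stock=78 > 9
  After event 12: stock=83 > 9
  After event 13: stock=71 > 9
  After event 14: stock=63 > 9
Alert events: [1, 2]. Count = 2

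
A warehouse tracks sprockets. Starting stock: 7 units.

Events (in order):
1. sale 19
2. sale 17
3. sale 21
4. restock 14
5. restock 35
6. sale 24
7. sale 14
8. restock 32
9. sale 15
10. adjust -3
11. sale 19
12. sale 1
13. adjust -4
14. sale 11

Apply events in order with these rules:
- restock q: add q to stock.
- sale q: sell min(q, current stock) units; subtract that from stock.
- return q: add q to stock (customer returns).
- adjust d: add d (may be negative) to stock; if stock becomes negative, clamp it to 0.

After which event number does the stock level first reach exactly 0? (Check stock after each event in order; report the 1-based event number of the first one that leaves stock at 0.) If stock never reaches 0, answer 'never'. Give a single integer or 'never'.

Answer: 1

Derivation:
Processing events:
Start: stock = 7
  Event 1 (sale 19): sell min(19,7)=7. stock: 7 - 7 = 0. total_sold = 7
  Event 2 (sale 17): sell min(17,0)=0. stock: 0 - 0 = 0. total_sold = 7
  Event 3 (sale 21): sell min(21,0)=0. stock: 0 - 0 = 0. total_sold = 7
  Event 4 (restock 14): 0 + 14 = 14
  Event 5 (restock 35): 14 + 35 = 49
  Event 6 (sale 24): sell min(24,49)=24. stock: 49 - 24 = 25. total_sold = 31
  Event 7 (sale 14): sell min(14,25)=14. stock: 25 - 14 = 11. total_sold = 45
  Event 8 (restock 32): 11 + 32 = 43
  Event 9 (sale 15): sell min(15,43)=15. stock: 43 - 15 = 28. total_sold = 60
  Event 10 (adjust -3): 28 + -3 = 25
  Event 11 (sale 19): sell min(19,25)=19. stock: 25 - 19 = 6. total_sold = 79
  Event 12 (sale 1): sell min(1,6)=1. stock: 6 - 1 = 5. total_sold = 80
  Event 13 (adjust -4): 5 + -4 = 1
  Event 14 (sale 11): sell min(11,1)=1. stock: 1 - 1 = 0. total_sold = 81
Final: stock = 0, total_sold = 81

First zero at event 1.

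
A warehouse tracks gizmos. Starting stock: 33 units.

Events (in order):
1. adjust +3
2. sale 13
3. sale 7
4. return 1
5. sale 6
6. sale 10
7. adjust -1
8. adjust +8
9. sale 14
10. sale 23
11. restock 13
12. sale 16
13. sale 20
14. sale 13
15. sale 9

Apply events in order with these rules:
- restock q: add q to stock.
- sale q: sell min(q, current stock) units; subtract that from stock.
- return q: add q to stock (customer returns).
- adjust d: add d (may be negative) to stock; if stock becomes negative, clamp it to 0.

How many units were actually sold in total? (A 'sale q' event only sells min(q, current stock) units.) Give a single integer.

Answer: 57

Derivation:
Processing events:
Start: stock = 33
  Event 1 (adjust +3): 33 + 3 = 36
  Event 2 (sale 13): sell min(13,36)=13. stock: 36 - 13 = 23. total_sold = 13
  Event 3 (sale 7): sell min(7,23)=7. stock: 23 - 7 = 16. total_sold = 20
  Event 4 (return 1): 16 + 1 = 17
  Event 5 (sale 6): sell min(6,17)=6. stock: 17 - 6 = 11. total_sold = 26
  Event 6 (sale 10): sell min(10,11)=10. stock: 11 - 10 = 1. total_sold = 36
  Event 7 (adjust -1): 1 + -1 = 0
  Event 8 (adjust +8): 0 + 8 = 8
  Event 9 (sale 14): sell min(14,8)=8. stock: 8 - 8 = 0. total_sold = 44
  Event 10 (sale 23): sell min(23,0)=0. stock: 0 - 0 = 0. total_sold = 44
  Event 11 (restock 13): 0 + 13 = 13
  Event 12 (sale 16): sell min(16,13)=13. stock: 13 - 13 = 0. total_sold = 57
  Event 13 (sale 20): sell min(20,0)=0. stock: 0 - 0 = 0. total_sold = 57
  Event 14 (sale 13): sell min(13,0)=0. stock: 0 - 0 = 0. total_sold = 57
  Event 15 (sale 9): sell min(9,0)=0. stock: 0 - 0 = 0. total_sold = 57
Final: stock = 0, total_sold = 57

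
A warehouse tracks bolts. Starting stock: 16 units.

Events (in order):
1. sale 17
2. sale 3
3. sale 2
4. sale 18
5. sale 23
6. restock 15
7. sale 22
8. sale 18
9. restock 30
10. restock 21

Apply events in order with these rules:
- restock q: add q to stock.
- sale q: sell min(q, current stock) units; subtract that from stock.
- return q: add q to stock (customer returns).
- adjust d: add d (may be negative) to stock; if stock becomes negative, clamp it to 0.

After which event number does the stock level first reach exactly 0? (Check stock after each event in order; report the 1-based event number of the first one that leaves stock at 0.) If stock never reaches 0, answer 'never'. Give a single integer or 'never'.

Processing events:
Start: stock = 16
  Event 1 (sale 17): sell min(17,16)=16. stock: 16 - 16 = 0. total_sold = 16
  Event 2 (sale 3): sell min(3,0)=0. stock: 0 - 0 = 0. total_sold = 16
  Event 3 (sale 2): sell min(2,0)=0. stock: 0 - 0 = 0. total_sold = 16
  Event 4 (sale 18): sell min(18,0)=0. stock: 0 - 0 = 0. total_sold = 16
  Event 5 (sale 23): sell min(23,0)=0. stock: 0 - 0 = 0. total_sold = 16
  Event 6 (restock 15): 0 + 15 = 15
  Event 7 (sale 22): sell min(22,15)=15. stock: 15 - 15 = 0. total_sold = 31
  Event 8 (sale 18): sell min(18,0)=0. stock: 0 - 0 = 0. total_sold = 31
  Event 9 (restock 30): 0 + 30 = 30
  Event 10 (restock 21): 30 + 21 = 51
Final: stock = 51, total_sold = 31

First zero at event 1.

Answer: 1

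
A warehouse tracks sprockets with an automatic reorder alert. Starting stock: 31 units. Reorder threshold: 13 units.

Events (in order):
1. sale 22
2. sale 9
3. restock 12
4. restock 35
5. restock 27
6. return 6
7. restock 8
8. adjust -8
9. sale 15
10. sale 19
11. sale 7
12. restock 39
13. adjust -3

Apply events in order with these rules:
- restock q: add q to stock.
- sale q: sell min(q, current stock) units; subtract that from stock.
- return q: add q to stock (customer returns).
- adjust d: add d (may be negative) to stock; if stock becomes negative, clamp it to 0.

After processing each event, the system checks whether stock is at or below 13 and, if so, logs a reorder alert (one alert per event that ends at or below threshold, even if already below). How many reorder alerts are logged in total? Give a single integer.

Processing events:
Start: stock = 31
  Event 1 (sale 22): sell min(22,31)=22. stock: 31 - 22 = 9. total_sold = 22
  Event 2 (sale 9): sell min(9,9)=9. stock: 9 - 9 = 0. total_sold = 31
  Event 3 (restock 12): 0 + 12 = 12
  Event 4 (restock 35): 12 + 35 = 47
  Event 5 (restock 27): 47 + 27 = 74
  Event 6 (return 6): 74 + 6 = 80
  Event 7 (restock 8): 80 + 8 = 88
  Event 8 (adjust -8): 88 + -8 = 80
  Event 9 (sale 15): sell min(15,80)=15. stock: 80 - 15 = 65. total_sold = 46
  Event 10 (sale 19): sell min(19,65)=19. stock: 65 - 19 = 46. total_sold = 65
  Event 11 (sale 7): sell min(7,46)=7. stock: 46 - 7 = 39. total_sold = 72
  Event 12 (restock 39): 39 + 39 = 78
  Event 13 (adjust -3): 78 + -3 = 75
Final: stock = 75, total_sold = 72

Checking against threshold 13:
  After event 1: stock=9 <= 13 -> ALERT
  After event 2: stock=0 <= 13 -> ALERT
  After event 3: stock=12 <= 13 -> ALERT
  After event 4: stock=47 > 13
  After event 5: stock=74 > 13
  After event 6: stock=80 > 13
  After event 7: stock=88 > 13
  After event 8: stock=80 > 13
  After event 9: stock=65 > 13
  After event 10: stock=46 > 13
  After event 11: stock=39 > 13
  After event 12: stock=78 > 13
  After event 13: stock=75 > 13
Alert events: [1, 2, 3]. Count = 3

Answer: 3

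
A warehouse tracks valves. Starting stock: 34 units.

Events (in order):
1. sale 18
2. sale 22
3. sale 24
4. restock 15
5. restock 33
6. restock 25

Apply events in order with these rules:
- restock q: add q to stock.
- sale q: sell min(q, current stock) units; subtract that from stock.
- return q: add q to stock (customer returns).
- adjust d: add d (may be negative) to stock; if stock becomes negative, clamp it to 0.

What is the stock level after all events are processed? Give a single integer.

Answer: 73

Derivation:
Processing events:
Start: stock = 34
  Event 1 (sale 18): sell min(18,34)=18. stock: 34 - 18 = 16. total_sold = 18
  Event 2 (sale 22): sell min(22,16)=16. stock: 16 - 16 = 0. total_sold = 34
  Event 3 (sale 24): sell min(24,0)=0. stock: 0 - 0 = 0. total_sold = 34
  Event 4 (restock 15): 0 + 15 = 15
  Event 5 (restock 33): 15 + 33 = 48
  Event 6 (restock 25): 48 + 25 = 73
Final: stock = 73, total_sold = 34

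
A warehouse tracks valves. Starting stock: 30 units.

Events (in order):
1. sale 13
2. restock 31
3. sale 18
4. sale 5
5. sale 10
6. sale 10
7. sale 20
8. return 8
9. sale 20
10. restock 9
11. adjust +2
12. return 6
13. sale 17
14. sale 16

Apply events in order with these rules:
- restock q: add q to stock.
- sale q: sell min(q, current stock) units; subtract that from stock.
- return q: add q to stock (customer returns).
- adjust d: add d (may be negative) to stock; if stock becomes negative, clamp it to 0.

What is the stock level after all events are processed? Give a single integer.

Answer: 0

Derivation:
Processing events:
Start: stock = 30
  Event 1 (sale 13): sell min(13,30)=13. stock: 30 - 13 = 17. total_sold = 13
  Event 2 (restock 31): 17 + 31 = 48
  Event 3 (sale 18): sell min(18,48)=18. stock: 48 - 18 = 30. total_sold = 31
  Event 4 (sale 5): sell min(5,30)=5. stock: 30 - 5 = 25. total_sold = 36
  Event 5 (sale 10): sell min(10,25)=10. stock: 25 - 10 = 15. total_sold = 46
  Event 6 (sale 10): sell min(10,15)=10. stock: 15 - 10 = 5. total_sold = 56
  Event 7 (sale 20): sell min(20,5)=5. stock: 5 - 5 = 0. total_sold = 61
  Event 8 (return 8): 0 + 8 = 8
  Event 9 (sale 20): sell min(20,8)=8. stock: 8 - 8 = 0. total_sold = 69
  Event 10 (restock 9): 0 + 9 = 9
  Event 11 (adjust +2): 9 + 2 = 11
  Event 12 (return 6): 11 + 6 = 17
  Event 13 (sale 17): sell min(17,17)=17. stock: 17 - 17 = 0. total_sold = 86
  Event 14 (sale 16): sell min(16,0)=0. stock: 0 - 0 = 0. total_sold = 86
Final: stock = 0, total_sold = 86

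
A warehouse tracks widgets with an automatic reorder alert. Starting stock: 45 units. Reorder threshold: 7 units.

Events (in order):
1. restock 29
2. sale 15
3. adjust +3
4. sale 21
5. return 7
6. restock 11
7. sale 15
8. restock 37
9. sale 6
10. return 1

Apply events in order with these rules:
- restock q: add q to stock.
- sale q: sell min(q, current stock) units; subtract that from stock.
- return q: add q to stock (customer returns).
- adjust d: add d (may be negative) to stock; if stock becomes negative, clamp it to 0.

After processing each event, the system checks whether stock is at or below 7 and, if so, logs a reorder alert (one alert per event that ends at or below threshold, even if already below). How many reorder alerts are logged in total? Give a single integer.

Processing events:
Start: stock = 45
  Event 1 (restock 29): 45 + 29 = 74
  Event 2 (sale 15): sell min(15,74)=15. stock: 74 - 15 = 59. total_sold = 15
  Event 3 (adjust +3): 59 + 3 = 62
  Event 4 (sale 21): sell min(21,62)=21. stock: 62 - 21 = 41. total_sold = 36
  Event 5 (return 7): 41 + 7 = 48
  Event 6 (restock 11): 48 + 11 = 59
  Event 7 (sale 15): sell min(15,59)=15. stock: 59 - 15 = 44. total_sold = 51
  Event 8 (restock 37): 44 + 37 = 81
  Event 9 (sale 6): sell min(6,81)=6. stock: 81 - 6 = 75. total_sold = 57
  Event 10 (return 1): 75 + 1 = 76
Final: stock = 76, total_sold = 57

Checking against threshold 7:
  After event 1: stock=74 > 7
  After event 2: stock=59 > 7
  After event 3: stock=62 > 7
  After event 4: stock=41 > 7
  After event 5: stock=48 > 7
  After event 6: stock=59 > 7
  After event 7: stock=44 > 7
  After event 8: stock=81 > 7
  After event 9: stock=75 > 7
  After event 10: stock=76 > 7
Alert events: []. Count = 0

Answer: 0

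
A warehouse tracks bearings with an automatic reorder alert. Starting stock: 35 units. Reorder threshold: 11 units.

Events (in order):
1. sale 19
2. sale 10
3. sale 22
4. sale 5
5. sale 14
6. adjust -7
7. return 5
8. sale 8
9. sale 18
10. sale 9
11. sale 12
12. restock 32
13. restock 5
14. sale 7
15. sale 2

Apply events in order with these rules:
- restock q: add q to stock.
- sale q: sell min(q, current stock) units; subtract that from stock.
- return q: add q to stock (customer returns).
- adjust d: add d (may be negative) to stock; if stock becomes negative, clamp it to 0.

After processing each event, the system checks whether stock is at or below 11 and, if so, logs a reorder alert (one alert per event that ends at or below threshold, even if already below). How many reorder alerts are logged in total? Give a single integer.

Answer: 10

Derivation:
Processing events:
Start: stock = 35
  Event 1 (sale 19): sell min(19,35)=19. stock: 35 - 19 = 16. total_sold = 19
  Event 2 (sale 10): sell min(10,16)=10. stock: 16 - 10 = 6. total_sold = 29
  Event 3 (sale 22): sell min(22,6)=6. stock: 6 - 6 = 0. total_sold = 35
  Event 4 (sale 5): sell min(5,0)=0. stock: 0 - 0 = 0. total_sold = 35
  Event 5 (sale 14): sell min(14,0)=0. stock: 0 - 0 = 0. total_sold = 35
  Event 6 (adjust -7): 0 + -7 = 0 (clamped to 0)
  Event 7 (return 5): 0 + 5 = 5
  Event 8 (sale 8): sell min(8,5)=5. stock: 5 - 5 = 0. total_sold = 40
  Event 9 (sale 18): sell min(18,0)=0. stock: 0 - 0 = 0. total_sold = 40
  Event 10 (sale 9): sell min(9,0)=0. stock: 0 - 0 = 0. total_sold = 40
  Event 11 (sale 12): sell min(12,0)=0. stock: 0 - 0 = 0. total_sold = 40
  Event 12 (restock 32): 0 + 32 = 32
  Event 13 (restock 5): 32 + 5 = 37
  Event 14 (sale 7): sell min(7,37)=7. stock: 37 - 7 = 30. total_sold = 47
  Event 15 (sale 2): sell min(2,30)=2. stock: 30 - 2 = 28. total_sold = 49
Final: stock = 28, total_sold = 49

Checking against threshold 11:
  After event 1: stock=16 > 11
  After event 2: stock=6 <= 11 -> ALERT
  After event 3: stock=0 <= 11 -> ALERT
  After event 4: stock=0 <= 11 -> ALERT
  After event 5: stock=0 <= 11 -> ALERT
  After event 6: stock=0 <= 11 -> ALERT
  After event 7: stock=5 <= 11 -> ALERT
  After event 8: stock=0 <= 11 -> ALERT
  After event 9: stock=0 <= 11 -> ALERT
  After event 10: stock=0 <= 11 -> ALERT
  After event 11: stock=0 <= 11 -> ALERT
  After event 12: stock=32 > 11
  After event 13: stock=37 > 11
  After event 14: stock=30 > 11
  After event 15: stock=28 > 11
Alert events: [2, 3, 4, 5, 6, 7, 8, 9, 10, 11]. Count = 10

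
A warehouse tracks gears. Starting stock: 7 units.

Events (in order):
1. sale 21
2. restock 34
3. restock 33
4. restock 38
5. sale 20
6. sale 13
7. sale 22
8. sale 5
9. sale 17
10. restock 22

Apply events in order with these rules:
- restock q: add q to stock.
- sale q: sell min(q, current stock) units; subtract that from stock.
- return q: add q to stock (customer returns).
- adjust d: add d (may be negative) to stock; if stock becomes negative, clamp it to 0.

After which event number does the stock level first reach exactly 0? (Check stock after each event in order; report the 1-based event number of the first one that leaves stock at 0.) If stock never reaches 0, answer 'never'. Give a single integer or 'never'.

Processing events:
Start: stock = 7
  Event 1 (sale 21): sell min(21,7)=7. stock: 7 - 7 = 0. total_sold = 7
  Event 2 (restock 34): 0 + 34 = 34
  Event 3 (restock 33): 34 + 33 = 67
  Event 4 (restock 38): 67 + 38 = 105
  Event 5 (sale 20): sell min(20,105)=20. stock: 105 - 20 = 85. total_sold = 27
  Event 6 (sale 13): sell min(13,85)=13. stock: 85 - 13 = 72. total_sold = 40
  Event 7 (sale 22): sell min(22,72)=22. stock: 72 - 22 = 50. total_sold = 62
  Event 8 (sale 5): sell min(5,50)=5. stock: 50 - 5 = 45. total_sold = 67
  Event 9 (sale 17): sell min(17,45)=17. stock: 45 - 17 = 28. total_sold = 84
  Event 10 (restock 22): 28 + 22 = 50
Final: stock = 50, total_sold = 84

First zero at event 1.

Answer: 1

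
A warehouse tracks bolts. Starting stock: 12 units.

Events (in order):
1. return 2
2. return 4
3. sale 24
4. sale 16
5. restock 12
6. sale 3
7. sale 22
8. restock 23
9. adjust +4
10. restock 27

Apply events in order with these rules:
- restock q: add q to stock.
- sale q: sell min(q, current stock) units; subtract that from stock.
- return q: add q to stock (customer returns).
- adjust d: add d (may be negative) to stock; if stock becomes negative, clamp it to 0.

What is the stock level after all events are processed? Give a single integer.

Answer: 54

Derivation:
Processing events:
Start: stock = 12
  Event 1 (return 2): 12 + 2 = 14
  Event 2 (return 4): 14 + 4 = 18
  Event 3 (sale 24): sell min(24,18)=18. stock: 18 - 18 = 0. total_sold = 18
  Event 4 (sale 16): sell min(16,0)=0. stock: 0 - 0 = 0. total_sold = 18
  Event 5 (restock 12): 0 + 12 = 12
  Event 6 (sale 3): sell min(3,12)=3. stock: 12 - 3 = 9. total_sold = 21
  Event 7 (sale 22): sell min(22,9)=9. stock: 9 - 9 = 0. total_sold = 30
  Event 8 (restock 23): 0 + 23 = 23
  Event 9 (adjust +4): 23 + 4 = 27
  Event 10 (restock 27): 27 + 27 = 54
Final: stock = 54, total_sold = 30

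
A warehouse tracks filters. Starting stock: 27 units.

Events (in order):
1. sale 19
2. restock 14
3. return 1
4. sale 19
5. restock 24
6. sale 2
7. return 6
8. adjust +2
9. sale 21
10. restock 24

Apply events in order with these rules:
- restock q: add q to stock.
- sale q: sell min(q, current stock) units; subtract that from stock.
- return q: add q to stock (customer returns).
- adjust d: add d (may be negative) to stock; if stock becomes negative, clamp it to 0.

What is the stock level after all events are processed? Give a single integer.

Processing events:
Start: stock = 27
  Event 1 (sale 19): sell min(19,27)=19. stock: 27 - 19 = 8. total_sold = 19
  Event 2 (restock 14): 8 + 14 = 22
  Event 3 (return 1): 22 + 1 = 23
  Event 4 (sale 19): sell min(19,23)=19. stock: 23 - 19 = 4. total_sold = 38
  Event 5 (restock 24): 4 + 24 = 28
  Event 6 (sale 2): sell min(2,28)=2. stock: 28 - 2 = 26. total_sold = 40
  Event 7 (return 6): 26 + 6 = 32
  Event 8 (adjust +2): 32 + 2 = 34
  Event 9 (sale 21): sell min(21,34)=21. stock: 34 - 21 = 13. total_sold = 61
  Event 10 (restock 24): 13 + 24 = 37
Final: stock = 37, total_sold = 61

Answer: 37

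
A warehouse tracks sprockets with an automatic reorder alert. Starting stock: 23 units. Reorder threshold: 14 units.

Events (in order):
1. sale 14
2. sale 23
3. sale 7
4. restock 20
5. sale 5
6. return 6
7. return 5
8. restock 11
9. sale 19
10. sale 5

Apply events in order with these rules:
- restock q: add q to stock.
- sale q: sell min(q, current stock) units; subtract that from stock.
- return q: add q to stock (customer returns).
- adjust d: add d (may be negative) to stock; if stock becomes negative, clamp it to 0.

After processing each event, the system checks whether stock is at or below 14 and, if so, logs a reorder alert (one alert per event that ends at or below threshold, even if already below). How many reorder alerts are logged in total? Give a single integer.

Processing events:
Start: stock = 23
  Event 1 (sale 14): sell min(14,23)=14. stock: 23 - 14 = 9. total_sold = 14
  Event 2 (sale 23): sell min(23,9)=9. stock: 9 - 9 = 0. total_sold = 23
  Event 3 (sale 7): sell min(7,0)=0. stock: 0 - 0 = 0. total_sold = 23
  Event 4 (restock 20): 0 + 20 = 20
  Event 5 (sale 5): sell min(5,20)=5. stock: 20 - 5 = 15. total_sold = 28
  Event 6 (return 6): 15 + 6 = 21
  Event 7 (return 5): 21 + 5 = 26
  Event 8 (restock 11): 26 + 11 = 37
  Event 9 (sale 19): sell min(19,37)=19. stock: 37 - 19 = 18. total_sold = 47
  Event 10 (sale 5): sell min(5,18)=5. stock: 18 - 5 = 13. total_sold = 52
Final: stock = 13, total_sold = 52

Checking against threshold 14:
  After event 1: stock=9 <= 14 -> ALERT
  After event 2: stock=0 <= 14 -> ALERT
  After event 3: stock=0 <= 14 -> ALERT
  After event 4: stock=20 > 14
  After event 5: stock=15 > 14
  After event 6: stock=21 > 14
  After event 7: stock=26 > 14
  After event 8: stock=37 > 14
  After event 9: stock=18 > 14
  After event 10: stock=13 <= 14 -> ALERT
Alert events: [1, 2, 3, 10]. Count = 4

Answer: 4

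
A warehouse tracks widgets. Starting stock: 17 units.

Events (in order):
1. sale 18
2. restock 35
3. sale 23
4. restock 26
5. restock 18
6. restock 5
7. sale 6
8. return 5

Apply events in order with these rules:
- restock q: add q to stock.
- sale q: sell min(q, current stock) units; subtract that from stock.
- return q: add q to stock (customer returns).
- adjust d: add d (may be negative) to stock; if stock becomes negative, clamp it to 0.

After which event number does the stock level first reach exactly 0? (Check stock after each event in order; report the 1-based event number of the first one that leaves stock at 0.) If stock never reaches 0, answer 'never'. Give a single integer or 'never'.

Processing events:
Start: stock = 17
  Event 1 (sale 18): sell min(18,17)=17. stock: 17 - 17 = 0. total_sold = 17
  Event 2 (restock 35): 0 + 35 = 35
  Event 3 (sale 23): sell min(23,35)=23. stock: 35 - 23 = 12. total_sold = 40
  Event 4 (restock 26): 12 + 26 = 38
  Event 5 (restock 18): 38 + 18 = 56
  Event 6 (restock 5): 56 + 5 = 61
  Event 7 (sale 6): sell min(6,61)=6. stock: 61 - 6 = 55. total_sold = 46
  Event 8 (return 5): 55 + 5 = 60
Final: stock = 60, total_sold = 46

First zero at event 1.

Answer: 1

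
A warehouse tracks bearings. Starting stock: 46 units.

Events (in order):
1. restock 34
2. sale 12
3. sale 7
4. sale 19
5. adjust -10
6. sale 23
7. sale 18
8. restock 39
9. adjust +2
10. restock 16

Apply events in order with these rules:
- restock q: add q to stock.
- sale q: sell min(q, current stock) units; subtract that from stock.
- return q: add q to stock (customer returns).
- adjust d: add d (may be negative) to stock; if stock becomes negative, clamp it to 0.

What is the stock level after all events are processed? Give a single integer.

Answer: 57

Derivation:
Processing events:
Start: stock = 46
  Event 1 (restock 34): 46 + 34 = 80
  Event 2 (sale 12): sell min(12,80)=12. stock: 80 - 12 = 68. total_sold = 12
  Event 3 (sale 7): sell min(7,68)=7. stock: 68 - 7 = 61. total_sold = 19
  Event 4 (sale 19): sell min(19,61)=19. stock: 61 - 19 = 42. total_sold = 38
  Event 5 (adjust -10): 42 + -10 = 32
  Event 6 (sale 23): sell min(23,32)=23. stock: 32 - 23 = 9. total_sold = 61
  Event 7 (sale 18): sell min(18,9)=9. stock: 9 - 9 = 0. total_sold = 70
  Event 8 (restock 39): 0 + 39 = 39
  Event 9 (adjust +2): 39 + 2 = 41
  Event 10 (restock 16): 41 + 16 = 57
Final: stock = 57, total_sold = 70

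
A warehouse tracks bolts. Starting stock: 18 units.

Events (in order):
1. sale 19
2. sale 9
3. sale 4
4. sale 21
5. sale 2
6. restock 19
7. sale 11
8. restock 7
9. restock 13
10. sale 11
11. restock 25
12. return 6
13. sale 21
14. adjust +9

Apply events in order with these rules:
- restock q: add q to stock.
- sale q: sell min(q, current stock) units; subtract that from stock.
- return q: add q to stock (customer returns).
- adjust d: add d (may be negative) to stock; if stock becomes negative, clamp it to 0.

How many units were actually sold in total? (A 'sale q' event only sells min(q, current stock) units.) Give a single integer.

Answer: 61

Derivation:
Processing events:
Start: stock = 18
  Event 1 (sale 19): sell min(19,18)=18. stock: 18 - 18 = 0. total_sold = 18
  Event 2 (sale 9): sell min(9,0)=0. stock: 0 - 0 = 0. total_sold = 18
  Event 3 (sale 4): sell min(4,0)=0. stock: 0 - 0 = 0. total_sold = 18
  Event 4 (sale 21): sell min(21,0)=0. stock: 0 - 0 = 0. total_sold = 18
  Event 5 (sale 2): sell min(2,0)=0. stock: 0 - 0 = 0. total_sold = 18
  Event 6 (restock 19): 0 + 19 = 19
  Event 7 (sale 11): sell min(11,19)=11. stock: 19 - 11 = 8. total_sold = 29
  Event 8 (restock 7): 8 + 7 = 15
  Event 9 (restock 13): 15 + 13 = 28
  Event 10 (sale 11): sell min(11,28)=11. stock: 28 - 11 = 17. total_sold = 40
  Event 11 (restock 25): 17 + 25 = 42
  Event 12 (return 6): 42 + 6 = 48
  Event 13 (sale 21): sell min(21,48)=21. stock: 48 - 21 = 27. total_sold = 61
  Event 14 (adjust +9): 27 + 9 = 36
Final: stock = 36, total_sold = 61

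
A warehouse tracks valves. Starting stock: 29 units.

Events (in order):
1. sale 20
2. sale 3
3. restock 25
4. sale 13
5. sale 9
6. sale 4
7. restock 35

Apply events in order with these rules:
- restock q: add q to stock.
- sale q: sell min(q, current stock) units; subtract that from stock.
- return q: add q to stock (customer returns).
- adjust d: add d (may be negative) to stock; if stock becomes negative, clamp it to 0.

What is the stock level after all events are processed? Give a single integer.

Processing events:
Start: stock = 29
  Event 1 (sale 20): sell min(20,29)=20. stock: 29 - 20 = 9. total_sold = 20
  Event 2 (sale 3): sell min(3,9)=3. stock: 9 - 3 = 6. total_sold = 23
  Event 3 (restock 25): 6 + 25 = 31
  Event 4 (sale 13): sell min(13,31)=13. stock: 31 - 13 = 18. total_sold = 36
  Event 5 (sale 9): sell min(9,18)=9. stock: 18 - 9 = 9. total_sold = 45
  Event 6 (sale 4): sell min(4,9)=4. stock: 9 - 4 = 5. total_sold = 49
  Event 7 (restock 35): 5 + 35 = 40
Final: stock = 40, total_sold = 49

Answer: 40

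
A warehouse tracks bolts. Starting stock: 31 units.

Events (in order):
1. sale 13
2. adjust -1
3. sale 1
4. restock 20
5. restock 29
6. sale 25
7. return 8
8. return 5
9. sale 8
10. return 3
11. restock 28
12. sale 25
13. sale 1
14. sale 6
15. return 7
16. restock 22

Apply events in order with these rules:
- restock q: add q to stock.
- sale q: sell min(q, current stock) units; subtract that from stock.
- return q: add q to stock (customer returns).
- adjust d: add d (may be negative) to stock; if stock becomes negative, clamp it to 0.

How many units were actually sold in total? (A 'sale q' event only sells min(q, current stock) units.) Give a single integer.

Answer: 79

Derivation:
Processing events:
Start: stock = 31
  Event 1 (sale 13): sell min(13,31)=13. stock: 31 - 13 = 18. total_sold = 13
  Event 2 (adjust -1): 18 + -1 = 17
  Event 3 (sale 1): sell min(1,17)=1. stock: 17 - 1 = 16. total_sold = 14
  Event 4 (restock 20): 16 + 20 = 36
  Event 5 (restock 29): 36 + 29 = 65
  Event 6 (sale 25): sell min(25,65)=25. stock: 65 - 25 = 40. total_sold = 39
  Event 7 (return 8): 40 + 8 = 48
  Event 8 (return 5): 48 + 5 = 53
  Event 9 (sale 8): sell min(8,53)=8. stock: 53 - 8 = 45. total_sold = 47
  Event 10 (return 3): 45 + 3 = 48
  Event 11 (restock 28): 48 + 28 = 76
  Event 12 (sale 25): sell min(25,76)=25. stock: 76 - 25 = 51. total_sold = 72
  Event 13 (sale 1): sell min(1,51)=1. stock: 51 - 1 = 50. total_sold = 73
  Event 14 (sale 6): sell min(6,50)=6. stock: 50 - 6 = 44. total_sold = 79
  Event 15 (return 7): 44 + 7 = 51
  Event 16 (restock 22): 51 + 22 = 73
Final: stock = 73, total_sold = 79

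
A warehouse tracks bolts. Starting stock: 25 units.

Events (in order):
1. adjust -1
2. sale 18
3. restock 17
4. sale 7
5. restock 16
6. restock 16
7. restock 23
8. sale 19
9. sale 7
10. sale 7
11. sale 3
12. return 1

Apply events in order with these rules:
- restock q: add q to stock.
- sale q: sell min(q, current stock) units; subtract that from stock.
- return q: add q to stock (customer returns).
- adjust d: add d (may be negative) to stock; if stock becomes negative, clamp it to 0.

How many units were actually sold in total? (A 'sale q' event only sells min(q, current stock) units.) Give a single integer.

Processing events:
Start: stock = 25
  Event 1 (adjust -1): 25 + -1 = 24
  Event 2 (sale 18): sell min(18,24)=18. stock: 24 - 18 = 6. total_sold = 18
  Event 3 (restock 17): 6 + 17 = 23
  Event 4 (sale 7): sell min(7,23)=7. stock: 23 - 7 = 16. total_sold = 25
  Event 5 (restock 16): 16 + 16 = 32
  Event 6 (restock 16): 32 + 16 = 48
  Event 7 (restock 23): 48 + 23 = 71
  Event 8 (sale 19): sell min(19,71)=19. stock: 71 - 19 = 52. total_sold = 44
  Event 9 (sale 7): sell min(7,52)=7. stock: 52 - 7 = 45. total_sold = 51
  Event 10 (sale 7): sell min(7,45)=7. stock: 45 - 7 = 38. total_sold = 58
  Event 11 (sale 3): sell min(3,38)=3. stock: 38 - 3 = 35. total_sold = 61
  Event 12 (return 1): 35 + 1 = 36
Final: stock = 36, total_sold = 61

Answer: 61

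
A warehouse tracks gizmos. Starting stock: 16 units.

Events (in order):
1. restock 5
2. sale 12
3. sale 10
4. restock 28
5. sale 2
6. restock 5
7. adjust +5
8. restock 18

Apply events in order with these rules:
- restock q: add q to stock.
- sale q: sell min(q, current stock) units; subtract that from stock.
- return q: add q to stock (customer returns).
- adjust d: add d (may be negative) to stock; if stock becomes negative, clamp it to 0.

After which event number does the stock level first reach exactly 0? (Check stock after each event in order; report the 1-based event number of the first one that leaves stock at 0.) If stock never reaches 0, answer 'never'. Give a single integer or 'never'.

Answer: 3

Derivation:
Processing events:
Start: stock = 16
  Event 1 (restock 5): 16 + 5 = 21
  Event 2 (sale 12): sell min(12,21)=12. stock: 21 - 12 = 9. total_sold = 12
  Event 3 (sale 10): sell min(10,9)=9. stock: 9 - 9 = 0. total_sold = 21
  Event 4 (restock 28): 0 + 28 = 28
  Event 5 (sale 2): sell min(2,28)=2. stock: 28 - 2 = 26. total_sold = 23
  Event 6 (restock 5): 26 + 5 = 31
  Event 7 (adjust +5): 31 + 5 = 36
  Event 8 (restock 18): 36 + 18 = 54
Final: stock = 54, total_sold = 23

First zero at event 3.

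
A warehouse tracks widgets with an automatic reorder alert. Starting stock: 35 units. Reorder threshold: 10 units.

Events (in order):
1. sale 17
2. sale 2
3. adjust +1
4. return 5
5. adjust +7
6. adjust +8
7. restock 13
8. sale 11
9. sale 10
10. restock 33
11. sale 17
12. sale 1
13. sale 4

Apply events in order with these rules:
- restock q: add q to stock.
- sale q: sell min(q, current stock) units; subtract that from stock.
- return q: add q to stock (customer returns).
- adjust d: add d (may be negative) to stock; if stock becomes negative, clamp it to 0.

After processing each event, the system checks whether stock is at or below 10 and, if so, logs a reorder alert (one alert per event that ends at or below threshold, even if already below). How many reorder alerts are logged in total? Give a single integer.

Answer: 0

Derivation:
Processing events:
Start: stock = 35
  Event 1 (sale 17): sell min(17,35)=17. stock: 35 - 17 = 18. total_sold = 17
  Event 2 (sale 2): sell min(2,18)=2. stock: 18 - 2 = 16. total_sold = 19
  Event 3 (adjust +1): 16 + 1 = 17
  Event 4 (return 5): 17 + 5 = 22
  Event 5 (adjust +7): 22 + 7 = 29
  Event 6 (adjust +8): 29 + 8 = 37
  Event 7 (restock 13): 37 + 13 = 50
  Event 8 (sale 11): sell min(11,50)=11. stock: 50 - 11 = 39. total_sold = 30
  Event 9 (sale 10): sell min(10,39)=10. stock: 39 - 10 = 29. total_sold = 40
  Event 10 (restock 33): 29 + 33 = 62
  Event 11 (sale 17): sell min(17,62)=17. stock: 62 - 17 = 45. total_sold = 57
  Event 12 (sale 1): sell min(1,45)=1. stock: 45 - 1 = 44. total_sold = 58
  Event 13 (sale 4): sell min(4,44)=4. stock: 44 - 4 = 40. total_sold = 62
Final: stock = 40, total_sold = 62

Checking against threshold 10:
  After event 1: stock=18 > 10
  After event 2: stock=16 > 10
  After event 3: stock=17 > 10
  After event 4: stock=22 > 10
  After event 5: stock=29 > 10
  After event 6: stock=37 > 10
  After event 7: stock=50 > 10
  After event 8: stock=39 > 10
  After event 9: stock=29 > 10
  After event 10: stock=62 > 10
  After event 11: stock=45 > 10
  After event 12: stock=44 > 10
  After event 13: stock=40 > 10
Alert events: []. Count = 0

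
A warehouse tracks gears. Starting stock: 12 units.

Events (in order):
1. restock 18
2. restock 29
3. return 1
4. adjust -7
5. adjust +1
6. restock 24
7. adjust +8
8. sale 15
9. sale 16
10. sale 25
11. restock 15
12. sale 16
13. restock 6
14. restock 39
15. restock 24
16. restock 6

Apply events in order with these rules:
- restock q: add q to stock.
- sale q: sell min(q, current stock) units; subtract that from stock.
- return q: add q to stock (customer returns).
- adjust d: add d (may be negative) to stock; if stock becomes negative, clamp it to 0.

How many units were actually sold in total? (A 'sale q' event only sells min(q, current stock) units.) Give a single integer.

Answer: 72

Derivation:
Processing events:
Start: stock = 12
  Event 1 (restock 18): 12 + 18 = 30
  Event 2 (restock 29): 30 + 29 = 59
  Event 3 (return 1): 59 + 1 = 60
  Event 4 (adjust -7): 60 + -7 = 53
  Event 5 (adjust +1): 53 + 1 = 54
  Event 6 (restock 24): 54 + 24 = 78
  Event 7 (adjust +8): 78 + 8 = 86
  Event 8 (sale 15): sell min(15,86)=15. stock: 86 - 15 = 71. total_sold = 15
  Event 9 (sale 16): sell min(16,71)=16. stock: 71 - 16 = 55. total_sold = 31
  Event 10 (sale 25): sell min(25,55)=25. stock: 55 - 25 = 30. total_sold = 56
  Event 11 (restock 15): 30 + 15 = 45
  Event 12 (sale 16): sell min(16,45)=16. stock: 45 - 16 = 29. total_sold = 72
  Event 13 (restock 6): 29 + 6 = 35
  Event 14 (restock 39): 35 + 39 = 74
  Event 15 (restock 24): 74 + 24 = 98
  Event 16 (restock 6): 98 + 6 = 104
Final: stock = 104, total_sold = 72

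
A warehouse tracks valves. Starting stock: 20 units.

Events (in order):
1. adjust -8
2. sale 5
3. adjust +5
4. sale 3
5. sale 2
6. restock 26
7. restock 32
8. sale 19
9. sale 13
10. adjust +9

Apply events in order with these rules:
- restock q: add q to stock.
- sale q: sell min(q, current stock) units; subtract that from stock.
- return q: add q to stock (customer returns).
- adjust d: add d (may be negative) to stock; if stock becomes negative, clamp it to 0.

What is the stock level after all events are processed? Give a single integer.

Processing events:
Start: stock = 20
  Event 1 (adjust -8): 20 + -8 = 12
  Event 2 (sale 5): sell min(5,12)=5. stock: 12 - 5 = 7. total_sold = 5
  Event 3 (adjust +5): 7 + 5 = 12
  Event 4 (sale 3): sell min(3,12)=3. stock: 12 - 3 = 9. total_sold = 8
  Event 5 (sale 2): sell min(2,9)=2. stock: 9 - 2 = 7. total_sold = 10
  Event 6 (restock 26): 7 + 26 = 33
  Event 7 (restock 32): 33 + 32 = 65
  Event 8 (sale 19): sell min(19,65)=19. stock: 65 - 19 = 46. total_sold = 29
  Event 9 (sale 13): sell min(13,46)=13. stock: 46 - 13 = 33. total_sold = 42
  Event 10 (adjust +9): 33 + 9 = 42
Final: stock = 42, total_sold = 42

Answer: 42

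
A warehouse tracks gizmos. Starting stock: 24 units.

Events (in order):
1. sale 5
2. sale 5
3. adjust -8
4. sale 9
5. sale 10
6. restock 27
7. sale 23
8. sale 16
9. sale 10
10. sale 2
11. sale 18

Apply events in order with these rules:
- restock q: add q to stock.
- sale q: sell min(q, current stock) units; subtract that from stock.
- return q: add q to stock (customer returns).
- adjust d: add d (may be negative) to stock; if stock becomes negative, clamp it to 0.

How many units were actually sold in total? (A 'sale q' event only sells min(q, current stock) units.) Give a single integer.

Answer: 43

Derivation:
Processing events:
Start: stock = 24
  Event 1 (sale 5): sell min(5,24)=5. stock: 24 - 5 = 19. total_sold = 5
  Event 2 (sale 5): sell min(5,19)=5. stock: 19 - 5 = 14. total_sold = 10
  Event 3 (adjust -8): 14 + -8 = 6
  Event 4 (sale 9): sell min(9,6)=6. stock: 6 - 6 = 0. total_sold = 16
  Event 5 (sale 10): sell min(10,0)=0. stock: 0 - 0 = 0. total_sold = 16
  Event 6 (restock 27): 0 + 27 = 27
  Event 7 (sale 23): sell min(23,27)=23. stock: 27 - 23 = 4. total_sold = 39
  Event 8 (sale 16): sell min(16,4)=4. stock: 4 - 4 = 0. total_sold = 43
  Event 9 (sale 10): sell min(10,0)=0. stock: 0 - 0 = 0. total_sold = 43
  Event 10 (sale 2): sell min(2,0)=0. stock: 0 - 0 = 0. total_sold = 43
  Event 11 (sale 18): sell min(18,0)=0. stock: 0 - 0 = 0. total_sold = 43
Final: stock = 0, total_sold = 43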